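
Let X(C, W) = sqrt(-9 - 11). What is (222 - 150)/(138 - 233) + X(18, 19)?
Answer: -72/95 + 2*I*sqrt(5) ≈ -0.75789 + 4.4721*I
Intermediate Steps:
X(C, W) = 2*I*sqrt(5) (X(C, W) = sqrt(-20) = 2*I*sqrt(5))
(222 - 150)/(138 - 233) + X(18, 19) = (222 - 150)/(138 - 233) + 2*I*sqrt(5) = 72/(-95) + 2*I*sqrt(5) = 72*(-1/95) + 2*I*sqrt(5) = -72/95 + 2*I*sqrt(5)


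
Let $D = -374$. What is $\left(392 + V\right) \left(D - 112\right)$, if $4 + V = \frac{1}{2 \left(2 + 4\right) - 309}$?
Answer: $- \frac{2074230}{11} \approx -1.8857 \cdot 10^{5}$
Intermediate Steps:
$V = - \frac{1189}{297}$ ($V = -4 + \frac{1}{2 \left(2 + 4\right) - 309} = -4 + \frac{1}{2 \cdot 6 - 309} = -4 + \frac{1}{12 - 309} = -4 + \frac{1}{-297} = -4 - \frac{1}{297} = - \frac{1189}{297} \approx -4.0034$)
$\left(392 + V\right) \left(D - 112\right) = \left(392 - \frac{1189}{297}\right) \left(-374 - 112\right) = \frac{115235}{297} \left(-486\right) = - \frac{2074230}{11}$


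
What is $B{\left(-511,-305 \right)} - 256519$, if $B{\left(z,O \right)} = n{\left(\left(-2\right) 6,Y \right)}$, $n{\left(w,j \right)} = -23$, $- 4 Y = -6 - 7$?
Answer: $-256542$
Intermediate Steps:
$Y = \frac{13}{4}$ ($Y = - \frac{-6 - 7}{4} = \left(- \frac{1}{4}\right) \left(-13\right) = \frac{13}{4} \approx 3.25$)
$B{\left(z,O \right)} = -23$
$B{\left(-511,-305 \right)} - 256519 = -23 - 256519 = -256542$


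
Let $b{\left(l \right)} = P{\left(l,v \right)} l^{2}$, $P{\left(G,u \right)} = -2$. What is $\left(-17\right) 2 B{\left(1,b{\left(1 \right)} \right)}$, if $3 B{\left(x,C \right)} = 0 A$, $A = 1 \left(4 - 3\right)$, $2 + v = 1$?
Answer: $0$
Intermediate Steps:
$v = -1$ ($v = -2 + 1 = -1$)
$A = 1$ ($A = 1 \cdot 1 = 1$)
$b{\left(l \right)} = - 2 l^{2}$
$B{\left(x,C \right)} = 0$ ($B{\left(x,C \right)} = \frac{0 \cdot 1}{3} = \frac{1}{3} \cdot 0 = 0$)
$\left(-17\right) 2 B{\left(1,b{\left(1 \right)} \right)} = \left(-17\right) 2 \cdot 0 = \left(-34\right) 0 = 0$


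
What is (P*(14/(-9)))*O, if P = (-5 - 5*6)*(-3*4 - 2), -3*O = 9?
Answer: 6860/3 ≈ 2286.7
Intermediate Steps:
O = -3 (O = -1/3*9 = -3)
P = 490 (P = (-5 - 1*30)*(-12 - 2) = (-5 - 30)*(-14) = -35*(-14) = 490)
(P*(14/(-9)))*O = (490*(14/(-9)))*(-3) = (490*(14*(-1/9)))*(-3) = (490*(-14/9))*(-3) = -6860/9*(-3) = 6860/3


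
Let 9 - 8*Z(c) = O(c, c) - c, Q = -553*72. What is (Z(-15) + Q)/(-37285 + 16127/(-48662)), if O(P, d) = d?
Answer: 7749885789/7257515188 ≈ 1.0678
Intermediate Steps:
Q = -39816
Z(c) = 9/8 (Z(c) = 9/8 - (c - c)/8 = 9/8 - 1/8*0 = 9/8 + 0 = 9/8)
(Z(-15) + Q)/(-37285 + 16127/(-48662)) = (9/8 - 39816)/(-37285 + 16127/(-48662)) = -318519/(8*(-37285 + 16127*(-1/48662))) = -318519/(8*(-37285 - 16127/48662)) = -318519/(8*(-1814378797/48662)) = -318519/8*(-48662/1814378797) = 7749885789/7257515188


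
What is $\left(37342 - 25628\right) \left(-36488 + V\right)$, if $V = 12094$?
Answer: $-285751316$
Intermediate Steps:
$\left(37342 - 25628\right) \left(-36488 + V\right) = \left(37342 - 25628\right) \left(-36488 + 12094\right) = 11714 \left(-24394\right) = -285751316$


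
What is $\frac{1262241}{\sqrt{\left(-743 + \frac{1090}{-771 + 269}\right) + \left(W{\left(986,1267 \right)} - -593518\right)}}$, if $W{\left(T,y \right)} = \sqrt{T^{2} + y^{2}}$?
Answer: $\frac{1262241 \sqrt{251}}{\sqrt{148785980 + 251 \sqrt{2577485}}} \approx 1637.2$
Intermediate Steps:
$\frac{1262241}{\sqrt{\left(-743 + \frac{1090}{-771 + 269}\right) + \left(W{\left(986,1267 \right)} - -593518\right)}} = \frac{1262241}{\sqrt{\left(-743 + \frac{1090}{-771 + 269}\right) + \left(\sqrt{986^{2} + 1267^{2}} - -593518\right)}} = \frac{1262241}{\sqrt{\left(-743 + \frac{1090}{-502}\right) + \left(\sqrt{972196 + 1605289} + 593518\right)}} = \frac{1262241}{\sqrt{\left(-743 + 1090 \left(- \frac{1}{502}\right)\right) + \left(\sqrt{2577485} + 593518\right)}} = \frac{1262241}{\sqrt{\left(-743 - \frac{545}{251}\right) + \left(593518 + \sqrt{2577485}\right)}} = \frac{1262241}{\sqrt{- \frac{187038}{251} + \left(593518 + \sqrt{2577485}\right)}} = \frac{1262241}{\sqrt{\frac{148785980}{251} + \sqrt{2577485}}}$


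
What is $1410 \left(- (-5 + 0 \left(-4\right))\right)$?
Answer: $7050$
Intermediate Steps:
$1410 \left(- (-5 + 0 \left(-4\right))\right) = 1410 \left(- (-5 + 0)\right) = 1410 \left(\left(-1\right) \left(-5\right)\right) = 1410 \cdot 5 = 7050$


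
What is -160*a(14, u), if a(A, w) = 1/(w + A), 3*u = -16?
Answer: -240/13 ≈ -18.462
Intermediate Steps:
u = -16/3 (u = (⅓)*(-16) = -16/3 ≈ -5.3333)
a(A, w) = 1/(A + w)
-160*a(14, u) = -160/(14 - 16/3) = -160/26/3 = -160*3/26 = -240/13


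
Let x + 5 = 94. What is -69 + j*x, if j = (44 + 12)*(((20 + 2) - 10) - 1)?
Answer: 54755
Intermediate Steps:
x = 89 (x = -5 + 94 = 89)
j = 616 (j = 56*((22 - 10) - 1) = 56*(12 - 1) = 56*11 = 616)
-69 + j*x = -69 + 616*89 = -69 + 54824 = 54755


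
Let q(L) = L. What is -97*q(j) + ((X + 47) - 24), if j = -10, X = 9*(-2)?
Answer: 975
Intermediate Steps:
X = -18
-97*q(j) + ((X + 47) - 24) = -97*(-10) + ((-18 + 47) - 24) = 970 + (29 - 24) = 970 + 5 = 975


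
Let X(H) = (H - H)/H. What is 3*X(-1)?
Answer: 0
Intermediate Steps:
X(H) = 0 (X(H) = 0/H = 0)
3*X(-1) = 3*0 = 0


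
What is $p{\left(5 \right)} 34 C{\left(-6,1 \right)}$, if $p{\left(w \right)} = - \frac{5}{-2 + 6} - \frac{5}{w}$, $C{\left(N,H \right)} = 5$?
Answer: $- \frac{765}{2} \approx -382.5$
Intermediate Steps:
$p{\left(w \right)} = - \frac{5}{4} - \frac{5}{w}$
$p{\left(5 \right)} 34 C{\left(-6,1 \right)} = \left(- \frac{5}{4} - \frac{5}{5}\right) 34 \cdot 5 = \left(- \frac{5}{4} - 1\right) 34 \cdot 5 = \left(- \frac{9}{4}\right) 34 \cdot 5 = \left(- \frac{153}{2}\right) 5 = - \frac{765}{2}$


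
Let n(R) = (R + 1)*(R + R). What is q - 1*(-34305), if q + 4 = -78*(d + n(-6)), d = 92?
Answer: 22445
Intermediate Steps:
n(R) = 2*R*(1 + R) (n(R) = (1 + R)*(2*R) = 2*R*(1 + R))
q = -11860 (q = -4 - 78*(92 + 2*(-6)*(1 - 6)) = -4 - 78*(92 + 2*(-6)*(-5)) = -4 - 78*(92 + 60) = -4 - 78*152 = -4 - 11856 = -11860)
q - 1*(-34305) = -11860 - 1*(-34305) = -11860 + 34305 = 22445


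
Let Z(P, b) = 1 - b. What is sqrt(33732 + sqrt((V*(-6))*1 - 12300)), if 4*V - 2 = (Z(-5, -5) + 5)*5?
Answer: sqrt(134928 + 2*I*sqrt(49542))/2 ≈ 183.66 + 0.30297*I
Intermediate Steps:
V = 57/4 (V = 1/2 + (((1 - 1*(-5)) + 5)*5)/4 = 1/2 + (((1 + 5) + 5)*5)/4 = 1/2 + ((6 + 5)*5)/4 = 1/2 + (11*5)/4 = 1/2 + (1/4)*55 = 1/2 + 55/4 = 57/4 ≈ 14.250)
sqrt(33732 + sqrt((V*(-6))*1 - 12300)) = sqrt(33732 + sqrt(((57/4)*(-6))*1 - 12300)) = sqrt(33732 + sqrt(-171/2*1 - 12300)) = sqrt(33732 + sqrt(-171/2 - 12300)) = sqrt(33732 + sqrt(-24771/2)) = sqrt(33732 + I*sqrt(49542)/2)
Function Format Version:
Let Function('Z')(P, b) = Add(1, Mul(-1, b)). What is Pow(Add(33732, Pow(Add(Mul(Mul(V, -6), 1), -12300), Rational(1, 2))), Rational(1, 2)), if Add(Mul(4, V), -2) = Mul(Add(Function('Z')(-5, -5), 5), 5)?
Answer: Mul(Rational(1, 2), Pow(Add(134928, Mul(2, I, Pow(49542, Rational(1, 2)))), Rational(1, 2))) ≈ Add(183.66, Mul(0.30297, I))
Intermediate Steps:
V = Rational(57, 4) (V = Add(Rational(1, 2), Mul(Rational(1, 4), Mul(Add(Add(1, Mul(-1, -5)), 5), 5))) = Add(Rational(1, 2), Mul(Rational(1, 4), Mul(Add(Add(1, 5), 5), 5))) = Add(Rational(1, 2), Mul(Rational(1, 4), Mul(Add(6, 5), 5))) = Add(Rational(1, 2), Mul(Rational(1, 4), Mul(11, 5))) = Add(Rational(1, 2), Mul(Rational(1, 4), 55)) = Add(Rational(1, 2), Rational(55, 4)) = Rational(57, 4) ≈ 14.250)
Pow(Add(33732, Pow(Add(Mul(Mul(V, -6), 1), -12300), Rational(1, 2))), Rational(1, 2)) = Pow(Add(33732, Pow(Add(Mul(Mul(Rational(57, 4), -6), 1), -12300), Rational(1, 2))), Rational(1, 2)) = Pow(Add(33732, Pow(Add(Mul(Rational(-171, 2), 1), -12300), Rational(1, 2))), Rational(1, 2)) = Pow(Add(33732, Pow(Add(Rational(-171, 2), -12300), Rational(1, 2))), Rational(1, 2)) = Pow(Add(33732, Pow(Rational(-24771, 2), Rational(1, 2))), Rational(1, 2)) = Pow(Add(33732, Mul(Rational(1, 2), I, Pow(49542, Rational(1, 2)))), Rational(1, 2))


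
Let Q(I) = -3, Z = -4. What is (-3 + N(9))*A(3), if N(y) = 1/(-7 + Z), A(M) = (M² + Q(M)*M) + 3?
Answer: -102/11 ≈ -9.2727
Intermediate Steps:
A(M) = 3 + M² - 3*M (A(M) = (M² - 3*M) + 3 = 3 + M² - 3*M)
N(y) = -1/11 (N(y) = 1/(-7 - 4) = 1/(-11) = -1/11)
(-3 + N(9))*A(3) = (-3 - 1/11)*(3 + 3² - 3*3) = -34*(3 + 9 - 9)/11 = -34/11*3 = -102/11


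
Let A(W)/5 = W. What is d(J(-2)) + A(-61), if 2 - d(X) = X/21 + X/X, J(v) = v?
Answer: -6382/21 ≈ -303.90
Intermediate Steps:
A(W) = 5*W
d(X) = 1 - X/21 (d(X) = 2 - (X/21 + X/X) = 2 - (X*(1/21) + 1) = 2 - (X/21 + 1) = 2 - (1 + X/21) = 2 + (-1 - X/21) = 1 - X/21)
d(J(-2)) + A(-61) = (1 - 1/21*(-2)) + 5*(-61) = (1 + 2/21) - 305 = 23/21 - 305 = -6382/21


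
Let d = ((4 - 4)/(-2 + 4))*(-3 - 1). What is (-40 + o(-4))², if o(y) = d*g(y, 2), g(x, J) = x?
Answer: 1600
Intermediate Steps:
d = 0 (d = (0/2)*(-4) = (0*(½))*(-4) = 0*(-4) = 0)
o(y) = 0 (o(y) = 0*y = 0)
(-40 + o(-4))² = (-40 + 0)² = (-40)² = 1600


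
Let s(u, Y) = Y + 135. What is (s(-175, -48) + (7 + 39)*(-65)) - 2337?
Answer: -5240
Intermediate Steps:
s(u, Y) = 135 + Y
(s(-175, -48) + (7 + 39)*(-65)) - 2337 = ((135 - 48) + (7 + 39)*(-65)) - 2337 = (87 + 46*(-65)) - 2337 = (87 - 2990) - 2337 = -2903 - 2337 = -5240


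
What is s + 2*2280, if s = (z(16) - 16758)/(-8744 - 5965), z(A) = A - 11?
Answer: 67089793/14709 ≈ 4561.1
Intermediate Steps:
z(A) = -11 + A
s = 16753/14709 (s = ((-11 + 16) - 16758)/(-8744 - 5965) = (5 - 16758)/(-14709) = -16753*(-1/14709) = 16753/14709 ≈ 1.1390)
s + 2*2280 = 16753/14709 + 2*2280 = 16753/14709 + 4560 = 67089793/14709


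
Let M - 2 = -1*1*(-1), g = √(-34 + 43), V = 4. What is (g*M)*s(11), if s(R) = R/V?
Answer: 99/4 ≈ 24.750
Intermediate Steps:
g = 3 (g = √9 = 3)
s(R) = R/4
M = 3 (M = 2 - 1*1*(-1) = 2 - 1*(-1) = 2 + 1 = 3)
(g*M)*s(11) = (3*3)*((¼)*11) = 9*(11/4) = 99/4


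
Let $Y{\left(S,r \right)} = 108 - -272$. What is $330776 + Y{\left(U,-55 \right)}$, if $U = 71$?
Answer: $331156$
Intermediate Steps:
$Y{\left(S,r \right)} = 380$ ($Y{\left(S,r \right)} = 108 + 272 = 380$)
$330776 + Y{\left(U,-55 \right)} = 330776 + 380 = 331156$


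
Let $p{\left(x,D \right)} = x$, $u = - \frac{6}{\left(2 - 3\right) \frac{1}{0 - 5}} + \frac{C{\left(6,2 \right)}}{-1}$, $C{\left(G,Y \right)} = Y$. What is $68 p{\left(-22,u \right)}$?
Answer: $-1496$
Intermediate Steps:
$u = -32$ ($u = - \frac{6}{\left(2 - 3\right) \frac{1}{0 - 5}} + \frac{2}{-1} = - \frac{6}{\left(-1\right) \frac{1}{-5}} + 2 \left(-1\right) = - \frac{6}{\left(-1\right) \left(- \frac{1}{5}\right)} - 2 = - 6 \frac{1}{\frac{1}{5}} - 2 = \left(-6\right) 5 - 2 = -30 - 2 = -32$)
$68 p{\left(-22,u \right)} = 68 \left(-22\right) = -1496$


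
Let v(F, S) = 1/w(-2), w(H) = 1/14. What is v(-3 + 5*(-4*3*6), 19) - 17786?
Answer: -17772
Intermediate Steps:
w(H) = 1/14
v(F, S) = 14 (v(F, S) = 1/(1/14) = 14)
v(-3 + 5*(-4*3*6), 19) - 17786 = 14 - 17786 = -17772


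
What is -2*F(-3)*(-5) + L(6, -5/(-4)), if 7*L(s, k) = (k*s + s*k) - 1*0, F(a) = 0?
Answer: 15/7 ≈ 2.1429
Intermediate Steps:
L(s, k) = 2*k*s/7 (L(s, k) = ((k*s + s*k) - 1*0)/7 = ((k*s + k*s) + 0)/7 = (2*k*s + 0)/7 = (2*k*s)/7 = 2*k*s/7)
-2*F(-3)*(-5) + L(6, -5/(-4)) = -2*0*(-5) + (2/7)*(-5/(-4))*6 = 0*(-5) + (2/7)*(-5*(-1/4))*6 = 0 + (2/7)*(5/4)*6 = 0 + 15/7 = 15/7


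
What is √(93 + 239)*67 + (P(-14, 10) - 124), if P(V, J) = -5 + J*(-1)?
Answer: -139 + 134*√83 ≈ 1081.8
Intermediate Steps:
P(V, J) = -5 - J
√(93 + 239)*67 + (P(-14, 10) - 124) = √(93 + 239)*67 + ((-5 - 1*10) - 124) = √332*67 + ((-5 - 10) - 124) = (2*√83)*67 + (-15 - 124) = 134*√83 - 139 = -139 + 134*√83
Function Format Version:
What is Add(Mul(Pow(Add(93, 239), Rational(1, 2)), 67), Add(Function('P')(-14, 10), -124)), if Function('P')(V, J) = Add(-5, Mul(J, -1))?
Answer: Add(-139, Mul(134, Pow(83, Rational(1, 2)))) ≈ 1081.8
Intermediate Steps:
Function('P')(V, J) = Add(-5, Mul(-1, J))
Add(Mul(Pow(Add(93, 239), Rational(1, 2)), 67), Add(Function('P')(-14, 10), -124)) = Add(Mul(Pow(Add(93, 239), Rational(1, 2)), 67), Add(Add(-5, Mul(-1, 10)), -124)) = Add(Mul(Pow(332, Rational(1, 2)), 67), Add(Add(-5, -10), -124)) = Add(Mul(Mul(2, Pow(83, Rational(1, 2))), 67), Add(-15, -124)) = Add(Mul(134, Pow(83, Rational(1, 2))), -139) = Add(-139, Mul(134, Pow(83, Rational(1, 2))))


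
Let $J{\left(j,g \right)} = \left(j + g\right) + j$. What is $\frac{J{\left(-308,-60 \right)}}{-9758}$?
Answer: $\frac{338}{4879} \approx 0.069276$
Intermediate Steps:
$J{\left(j,g \right)} = g + 2 j$ ($J{\left(j,g \right)} = \left(g + j\right) + j = g + 2 j$)
$\frac{J{\left(-308,-60 \right)}}{-9758} = \frac{-60 + 2 \left(-308\right)}{-9758} = \left(-60 - 616\right) \left(- \frac{1}{9758}\right) = \left(-676\right) \left(- \frac{1}{9758}\right) = \frac{338}{4879}$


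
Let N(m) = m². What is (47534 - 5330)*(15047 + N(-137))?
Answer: 1427170464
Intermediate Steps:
(47534 - 5330)*(15047 + N(-137)) = (47534 - 5330)*(15047 + (-137)²) = 42204*(15047 + 18769) = 42204*33816 = 1427170464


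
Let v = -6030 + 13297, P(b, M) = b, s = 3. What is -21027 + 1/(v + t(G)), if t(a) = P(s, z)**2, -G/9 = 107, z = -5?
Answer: -152992451/7276 ≈ -21027.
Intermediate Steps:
G = -963 (G = -9*107 = -963)
v = 7267
t(a) = 9 (t(a) = 3**2 = 9)
-21027 + 1/(v + t(G)) = -21027 + 1/(7267 + 9) = -21027 + 1/7276 = -152992451/7276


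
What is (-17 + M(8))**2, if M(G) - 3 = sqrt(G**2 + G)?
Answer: 268 - 168*sqrt(2) ≈ 30.412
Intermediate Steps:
M(G) = 3 + sqrt(G + G**2) (M(G) = 3 + sqrt(G**2 + G) = 3 + sqrt(G + G**2))
(-17 + M(8))**2 = (-17 + (3 + sqrt(8*(1 + 8))))**2 = (-17 + (3 + sqrt(8*9)))**2 = (-17 + (3 + sqrt(72)))**2 = (-17 + (3 + 6*sqrt(2)))**2 = (-14 + 6*sqrt(2))**2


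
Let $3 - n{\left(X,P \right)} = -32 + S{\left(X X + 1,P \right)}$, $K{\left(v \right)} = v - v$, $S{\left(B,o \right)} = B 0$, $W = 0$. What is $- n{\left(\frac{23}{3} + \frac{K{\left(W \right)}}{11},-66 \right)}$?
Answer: $-35$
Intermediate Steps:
$S{\left(B,o \right)} = 0$
$K{\left(v \right)} = 0$
$n{\left(X,P \right)} = 35$ ($n{\left(X,P \right)} = 3 - \left(-32 + 0\right) = 3 - -32 = 3 + 32 = 35$)
$- n{\left(\frac{23}{3} + \frac{K{\left(W \right)}}{11},-66 \right)} = \left(-1\right) 35 = -35$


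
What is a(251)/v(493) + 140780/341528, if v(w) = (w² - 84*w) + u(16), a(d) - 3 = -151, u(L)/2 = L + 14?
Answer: 7086089379/17221293254 ≈ 0.41147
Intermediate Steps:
u(L) = 28 + 2*L (u(L) = 2*(L + 14) = 2*(14 + L) = 28 + 2*L)
a(d) = -148 (a(d) = 3 - 151 = -148)
v(w) = 60 + w² - 84*w (v(w) = (w² - 84*w) + (28 + 2*16) = (w² - 84*w) + (28 + 32) = (w² - 84*w) + 60 = 60 + w² - 84*w)
a(251)/v(493) + 140780/341528 = -148/(60 + 493² - 84*493) + 140780/341528 = -148/(60 + 243049 - 41412) + 140780*(1/341528) = -148/201697 + 35195/85382 = 7086089379/17221293254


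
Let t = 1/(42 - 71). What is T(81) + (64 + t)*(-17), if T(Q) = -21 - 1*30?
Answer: -33014/29 ≈ -1138.4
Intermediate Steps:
t = -1/29 (t = 1/(-29) = -1/29 ≈ -0.034483)
T(Q) = -51 (T(Q) = -21 - 30 = -51)
T(81) + (64 + t)*(-17) = -51 + (64 - 1/29)*(-17) = -51 + (1855/29)*(-17) = -51 - 31535/29 = -33014/29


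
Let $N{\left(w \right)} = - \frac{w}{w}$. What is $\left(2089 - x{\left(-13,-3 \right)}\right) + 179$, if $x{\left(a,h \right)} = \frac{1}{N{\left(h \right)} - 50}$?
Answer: $\frac{115669}{51} \approx 2268.0$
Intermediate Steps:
$N{\left(w \right)} = -1$ ($N{\left(w \right)} = \left(-1\right) 1 = -1$)
$x{\left(a,h \right)} = - \frac{1}{51}$ ($x{\left(a,h \right)} = \frac{1}{-1 - 50} = \frac{1}{-51} = - \frac{1}{51}$)
$\left(2089 - x{\left(-13,-3 \right)}\right) + 179 = \left(2089 - - \frac{1}{51}\right) + 179 = \left(2089 + \frac{1}{51}\right) + 179 = \frac{106540}{51} + 179 = \frac{115669}{51}$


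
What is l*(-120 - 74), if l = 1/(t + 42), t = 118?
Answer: -97/80 ≈ -1.2125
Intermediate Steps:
l = 1/160 (l = 1/(118 + 42) = 1/160 ≈ 0.0062500)
l*(-120 - 74) = (-120 - 74)/160 = (1/160)*(-194) = -97/80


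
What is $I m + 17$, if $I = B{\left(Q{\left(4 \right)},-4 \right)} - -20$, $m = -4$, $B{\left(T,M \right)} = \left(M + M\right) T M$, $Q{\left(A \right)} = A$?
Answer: $-575$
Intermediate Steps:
$B{\left(T,M \right)} = 2 T M^{2}$ ($B{\left(T,M \right)} = 2 M M T = 2 T M^{2}$)
$I = 148$ ($I = 2 \cdot 4 \left(-4\right)^{2} - -20 = 2 \cdot 4 \cdot 16 + 20 = 128 + 20 = 148$)
$I m + 17 = 148 \left(-4\right) + 17 = -592 + 17 = -575$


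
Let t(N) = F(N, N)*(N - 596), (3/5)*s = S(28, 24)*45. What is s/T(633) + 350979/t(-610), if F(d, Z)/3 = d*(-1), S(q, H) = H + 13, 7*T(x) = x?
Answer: 4738712977/155224260 ≈ 30.528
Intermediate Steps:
T(x) = x/7
S(q, H) = 13 + H
s = 2775 (s = 5*((13 + 24)*45)/3 = 5*(37*45)/3 = (5/3)*1665 = 2775)
F(d, Z) = -3*d (F(d, Z) = 3*(d*(-1)) = 3*(-d) = -3*d)
t(N) = -3*N*(-596 + N) (t(N) = (-3*N)*(N - 596) = (-3*N)*(-596 + N) = -3*N*(-596 + N))
s/T(633) + 350979/t(-610) = 2775/(((⅐)*633)) + 350979/((3*(-610)*(596 - 1*(-610)))) = 2775/(633/7) + 350979/((3*(-610)*(596 + 610))) = 2775*(7/633) + 350979/((3*(-610)*1206)) = 6475/211 + 350979/(-2206980) = 6475/211 + 350979*(-1/2206980) = 6475/211 - 116993/735660 = 4738712977/155224260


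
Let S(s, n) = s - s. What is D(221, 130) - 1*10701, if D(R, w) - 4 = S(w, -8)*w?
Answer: -10697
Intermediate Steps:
S(s, n) = 0
D(R, w) = 4 (D(R, w) = 4 + 0*w = 4 + 0 = 4)
D(221, 130) - 1*10701 = 4 - 1*10701 = 4 - 10701 = -10697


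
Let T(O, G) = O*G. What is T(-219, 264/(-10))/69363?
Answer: 3212/38535 ≈ 0.083353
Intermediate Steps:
T(O, G) = G*O
T(-219, 264/(-10))/69363 = ((264/(-10))*(-219))/69363 = ((264*(-⅒))*(-219))*(1/69363) = -132/5*(-219)*(1/69363) = (28908/5)*(1/69363) = 3212/38535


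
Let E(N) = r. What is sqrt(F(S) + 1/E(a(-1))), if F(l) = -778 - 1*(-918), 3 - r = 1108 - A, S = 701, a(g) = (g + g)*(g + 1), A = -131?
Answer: sqrt(53469051)/618 ≈ 11.832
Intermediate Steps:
a(g) = 2*g*(1 + g) (a(g) = (2*g)*(1 + g) = 2*g*(1 + g))
r = -1236 (r = 3 - (1108 - 1*(-131)) = 3 - (1108 + 131) = 3 - 1*1239 = 3 - 1239 = -1236)
E(N) = -1236
F(l) = 140 (F(l) = -778 + 918 = 140)
sqrt(F(S) + 1/E(a(-1))) = sqrt(140 + 1/(-1236)) = sqrt(140 - 1/1236) = sqrt(173039/1236) = sqrt(53469051)/618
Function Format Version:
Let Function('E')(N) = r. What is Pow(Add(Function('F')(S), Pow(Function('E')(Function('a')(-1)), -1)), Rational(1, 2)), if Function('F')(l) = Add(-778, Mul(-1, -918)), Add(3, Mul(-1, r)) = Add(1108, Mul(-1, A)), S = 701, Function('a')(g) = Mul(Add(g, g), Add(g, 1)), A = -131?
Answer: Mul(Rational(1, 618), Pow(53469051, Rational(1, 2))) ≈ 11.832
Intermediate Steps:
Function('a')(g) = Mul(2, g, Add(1, g)) (Function('a')(g) = Mul(Mul(2, g), Add(1, g)) = Mul(2, g, Add(1, g)))
r = -1236 (r = Add(3, Mul(-1, Add(1108, Mul(-1, -131)))) = Add(3, Mul(-1, Add(1108, 131))) = Add(3, Mul(-1, 1239)) = Add(3, -1239) = -1236)
Function('E')(N) = -1236
Function('F')(l) = 140 (Function('F')(l) = Add(-778, 918) = 140)
Pow(Add(Function('F')(S), Pow(Function('E')(Function('a')(-1)), -1)), Rational(1, 2)) = Pow(Add(140, Pow(-1236, -1)), Rational(1, 2)) = Pow(Add(140, Rational(-1, 1236)), Rational(1, 2)) = Pow(Rational(173039, 1236), Rational(1, 2)) = Mul(Rational(1, 618), Pow(53469051, Rational(1, 2)))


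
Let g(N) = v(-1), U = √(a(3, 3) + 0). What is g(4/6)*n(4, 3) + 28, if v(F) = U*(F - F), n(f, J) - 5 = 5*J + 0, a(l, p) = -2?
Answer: 28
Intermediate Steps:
n(f, J) = 5 + 5*J (n(f, J) = 5 + (5*J + 0) = 5 + 5*J)
U = I*√2 (U = √(-2 + 0) = √(-2) = I*√2 ≈ 1.4142*I)
v(F) = 0 (v(F) = (I*√2)*(F - F) = (I*√2)*0 = 0)
g(N) = 0
g(4/6)*n(4, 3) + 28 = 0*(5 + 5*3) + 28 = 0*(5 + 15) + 28 = 0*20 + 28 = 0 + 28 = 28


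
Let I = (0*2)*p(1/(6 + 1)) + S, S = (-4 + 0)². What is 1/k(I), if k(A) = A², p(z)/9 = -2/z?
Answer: 1/256 ≈ 0.0039063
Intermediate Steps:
S = 16 (S = (-4)² = 16)
p(z) = -18/z (p(z) = 9*(-2/z) = -18/z)
I = 16 (I = (0*2)*(-18/(1/(6 + 1))) + 16 = 0*(-18/(1/7)) + 16 = 0*(-18/⅐) + 16 = 0*(-18*7) + 16 = 0*(-126) + 16 = 0 + 16 = 16)
1/k(I) = 1/(16²) = 1/256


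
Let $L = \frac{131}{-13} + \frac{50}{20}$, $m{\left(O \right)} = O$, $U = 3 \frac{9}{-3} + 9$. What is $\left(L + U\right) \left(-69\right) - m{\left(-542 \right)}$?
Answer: $\frac{27685}{26} \approx 1064.8$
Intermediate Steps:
$U = 0$ ($U = 3 \cdot 9 \left(- \frac{1}{3}\right) + 9 = 3 \left(-3\right) + 9 = -9 + 9 = 0$)
$L = - \frac{197}{26}$ ($L = 131 \left(- \frac{1}{13}\right) + 50 \cdot \frac{1}{20} = - \frac{131}{13} + \frac{5}{2} = - \frac{197}{26} \approx -7.5769$)
$\left(L + U\right) \left(-69\right) - m{\left(-542 \right)} = \left(- \frac{197}{26} + 0\right) \left(-69\right) - -542 = \left(- \frac{197}{26}\right) \left(-69\right) + 542 = \frac{13593}{26} + 542 = \frac{27685}{26}$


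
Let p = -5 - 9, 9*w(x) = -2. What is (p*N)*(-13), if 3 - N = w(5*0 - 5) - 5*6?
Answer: 54418/9 ≈ 6046.4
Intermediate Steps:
w(x) = -2/9 (w(x) = (⅑)*(-2) = -2/9)
p = -14
N = 299/9 (N = 3 - (-2/9 - 5*6) = 3 - (-2/9 - 30) = 3 - 1*(-272/9) = 3 + 272/9 = 299/9 ≈ 33.222)
(p*N)*(-13) = -14*299/9*(-13) = -4186/9*(-13) = 54418/9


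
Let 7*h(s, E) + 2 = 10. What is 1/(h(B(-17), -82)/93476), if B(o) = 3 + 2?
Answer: 163583/2 ≈ 81792.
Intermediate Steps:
B(o) = 5
h(s, E) = 8/7 (h(s, E) = -2/7 + (⅐)*10 = -2/7 + 10/7 = 8/7)
1/(h(B(-17), -82)/93476) = 1/((8/7)/93476) = 1/((8/7)*(1/93476)) = 1/(2/163583) = 163583/2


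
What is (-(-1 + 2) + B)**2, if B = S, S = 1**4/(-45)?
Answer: 2116/2025 ≈ 1.0449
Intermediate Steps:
S = -1/45 (S = 1*(-1/45) = -1/45 ≈ -0.022222)
B = -1/45 ≈ -0.022222
(-(-1 + 2) + B)**2 = (-(-1 + 2) - 1/45)**2 = (-1*1 - 1/45)**2 = (-1 - 1/45)**2 = (-46/45)**2 = 2116/2025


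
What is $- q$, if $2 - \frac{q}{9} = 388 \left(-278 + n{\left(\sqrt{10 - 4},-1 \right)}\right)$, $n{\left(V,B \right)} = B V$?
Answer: $-970794 - 3492 \sqrt{6} \approx -9.7935 \cdot 10^{5}$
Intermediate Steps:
$q = 970794 + 3492 \sqrt{6}$ ($q = 18 - 9 \cdot 388 \left(-278 - \sqrt{10 - 4}\right) = 18 - 9 \cdot 388 \left(-278 - \sqrt{6}\right) = 18 - 9 \left(-107864 - 388 \sqrt{6}\right) = 18 + \left(970776 + 3492 \sqrt{6}\right) = 970794 + 3492 \sqrt{6} \approx 9.7935 \cdot 10^{5}$)
$- q = - (970794 + 3492 \sqrt{6}) = -970794 - 3492 \sqrt{6}$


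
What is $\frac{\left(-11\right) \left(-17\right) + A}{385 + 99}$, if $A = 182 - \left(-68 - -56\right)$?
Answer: $\frac{381}{484} \approx 0.78719$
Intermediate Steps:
$A = 194$ ($A = 182 - \left(-68 + 56\right) = 182 - -12 = 182 + 12 = 194$)
$\frac{\left(-11\right) \left(-17\right) + A}{385 + 99} = \frac{\left(-11\right) \left(-17\right) + 194}{385 + 99} = \frac{187 + 194}{484} = 381 \cdot \frac{1}{484} = \frac{381}{484}$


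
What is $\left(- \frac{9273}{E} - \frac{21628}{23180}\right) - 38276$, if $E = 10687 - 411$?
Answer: $- \frac{2279422899287}{59549420} \approx -38278.0$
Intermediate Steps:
$E = 10276$
$\left(- \frac{9273}{E} - \frac{21628}{23180}\right) - 38276 = \left(- \frac{9273}{10276} - \frac{21628}{23180}\right) - 38276 = \left(\left(-9273\right) \frac{1}{10276} - \frac{5407}{5795}\right) - 38276 = \left(- \frac{9273}{10276} - \frac{5407}{5795}\right) - 38276 = - \frac{109299367}{59549420} - 38276 = - \frac{2279422899287}{59549420}$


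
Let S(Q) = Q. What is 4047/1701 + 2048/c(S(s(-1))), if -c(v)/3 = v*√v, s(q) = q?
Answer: 1349/567 - 2048*I/3 ≈ 2.3792 - 682.67*I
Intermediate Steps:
c(v) = -3*v^(3/2) (c(v) = -3*v*√v = -3*v^(3/2))
4047/1701 + 2048/c(S(s(-1))) = 4047/1701 + 2048/((-(-3)*I)) = 4047*(1/1701) + 2048/((-(-3)*I)) = 1349/567 + 2048/((3*I)) = 1349/567 + 2048*(-I/3) = 1349/567 - 2048*I/3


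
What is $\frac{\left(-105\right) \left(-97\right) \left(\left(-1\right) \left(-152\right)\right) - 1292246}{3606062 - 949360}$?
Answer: $\frac{127937}{1328351} \approx 0.096313$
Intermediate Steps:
$\frac{\left(-105\right) \left(-97\right) \left(\left(-1\right) \left(-152\right)\right) - 1292246}{3606062 - 949360} = \frac{10185 \cdot 152 - 1292246}{2656702} = \left(1548120 - 1292246\right) \frac{1}{2656702} = 255874 \cdot \frac{1}{2656702} = \frac{127937}{1328351}$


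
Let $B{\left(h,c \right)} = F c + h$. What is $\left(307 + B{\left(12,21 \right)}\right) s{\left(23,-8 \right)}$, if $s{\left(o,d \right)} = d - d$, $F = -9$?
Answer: $0$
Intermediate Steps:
$B{\left(h,c \right)} = h - 9 c$ ($B{\left(h,c \right)} = - 9 c + h = h - 9 c$)
$s{\left(o,d \right)} = 0$
$\left(307 + B{\left(12,21 \right)}\right) s{\left(23,-8 \right)} = \left(307 + \left(12 - 189\right)\right) 0 = \left(307 - 177\right) 0 = 130 \cdot 0 = 0$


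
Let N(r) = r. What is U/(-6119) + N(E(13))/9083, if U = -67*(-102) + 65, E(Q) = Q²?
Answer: -61629506/55578877 ≈ -1.1089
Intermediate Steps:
U = 6899 (U = 6834 + 65 = 6899)
U/(-6119) + N(E(13))/9083 = 6899/(-6119) + 13²/9083 = 6899*(-1/6119) + 169*(1/9083) = -6899/6119 + 169/9083 = -61629506/55578877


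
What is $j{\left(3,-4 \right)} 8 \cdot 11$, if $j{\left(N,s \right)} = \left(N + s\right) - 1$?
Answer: $-176$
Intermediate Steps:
$j{\left(N,s \right)} = -1 + N + s$
$j{\left(3,-4 \right)} 8 \cdot 11 = \left(-1 + 3 - 4\right) 8 \cdot 11 = \left(-2\right) 8 \cdot 11 = \left(-16\right) 11 = -176$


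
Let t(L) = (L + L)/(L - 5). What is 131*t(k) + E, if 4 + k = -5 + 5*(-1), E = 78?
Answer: 5150/19 ≈ 271.05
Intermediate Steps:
k = -14 (k = -4 + (-5 + 5*(-1)) = -4 + (-5 - 5) = -4 - 10 = -14)
t(L) = 2*L/(-5 + L) (t(L) = (2*L)/(-5 + L) = 2*L/(-5 + L))
131*t(k) + E = 131*(2*(-14)/(-5 - 14)) + 78 = 131*(2*(-14)/(-19)) + 78 = 131*(2*(-14)*(-1/19)) + 78 = 131*(28/19) + 78 = 3668/19 + 78 = 5150/19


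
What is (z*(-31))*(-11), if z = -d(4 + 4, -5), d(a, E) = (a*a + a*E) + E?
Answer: -6479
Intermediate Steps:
d(a, E) = E + a² + E*a (d(a, E) = (a² + E*a) + E = E + a² + E*a)
z = -19 (z = -(-5 + (4 + 4)² - 5*(4 + 4)) = -(-5 + 8² - 5*8) = -(-5 + 64 - 40) = -1*19 = -19)
(z*(-31))*(-11) = -19*(-31)*(-11) = 589*(-11) = -6479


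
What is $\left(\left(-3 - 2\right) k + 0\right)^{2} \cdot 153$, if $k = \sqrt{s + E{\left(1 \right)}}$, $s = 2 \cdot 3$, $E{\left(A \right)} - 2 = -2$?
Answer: $22950$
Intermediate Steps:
$E{\left(A \right)} = 0$ ($E{\left(A \right)} = 2 - 2 = 0$)
$s = 6$
$k = \sqrt{6}$ ($k = \sqrt{6 + 0} = \sqrt{6} \approx 2.4495$)
$\left(\left(-3 - 2\right) k + 0\right)^{2} \cdot 153 = \left(\left(-3 - 2\right) \sqrt{6} + 0\right)^{2} \cdot 153 = \left(- 5 \sqrt{6} + 0\right)^{2} \cdot 153 = \left(- 5 \sqrt{6}\right)^{2} \cdot 153 = 150 \cdot 153 = 22950$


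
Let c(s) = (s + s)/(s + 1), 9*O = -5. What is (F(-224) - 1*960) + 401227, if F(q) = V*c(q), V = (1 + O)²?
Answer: 7230029989/18063 ≈ 4.0027e+5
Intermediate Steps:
O = -5/9 (O = (⅑)*(-5) = -5/9 ≈ -0.55556)
c(s) = 2*s/(1 + s) (c(s) = (2*s)/(1 + s) = 2*s/(1 + s))
V = 16/81 (V = (1 - 5/9)² = (4/9)² = 16/81 ≈ 0.19753)
F(q) = 32*q/(81*(1 + q)) (F(q) = 16*(2*q/(1 + q))/81 = 32*q/(81*(1 + q)))
(F(-224) - 1*960) + 401227 = ((32/81)*(-224)/(1 - 224) - 1*960) + 401227 = ((32/81)*(-224)/(-223) - 960) + 401227 = ((32/81)*(-224)*(-1/223) - 960) + 401227 = (7168/18063 - 960) + 401227 = -17333312/18063 + 401227 = 7230029989/18063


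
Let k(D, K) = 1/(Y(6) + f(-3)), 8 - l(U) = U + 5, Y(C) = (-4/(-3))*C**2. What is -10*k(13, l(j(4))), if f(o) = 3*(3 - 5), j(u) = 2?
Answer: -5/21 ≈ -0.23810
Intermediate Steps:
Y(C) = 4*C**2/3 (Y(C) = (-4*(-1/3))*C**2 = 4*C**2/3)
f(o) = -6 (f(o) = 3*(-2) = -6)
l(U) = 3 - U (l(U) = 8 - (U + 5) = 8 - (5 + U) = 8 + (-5 - U) = 3 - U)
k(D, K) = 1/42 (k(D, K) = 1/((4/3)*6**2 - 6) = 1/((4/3)*36 - 6) = 1/(48 - 6) = 1/42)
-10*k(13, l(j(4))) = -10*1/42 = -5/21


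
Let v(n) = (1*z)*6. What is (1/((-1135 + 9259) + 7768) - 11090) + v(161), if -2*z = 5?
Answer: -176480659/15892 ≈ -11105.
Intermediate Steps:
z = -5/2 (z = -½*5 = -5/2 ≈ -2.5000)
v(n) = -15 (v(n) = (1*(-5/2))*6 = -5/2*6 = -15)
(1/((-1135 + 9259) + 7768) - 11090) + v(161) = (1/((-1135 + 9259) + 7768) - 11090) - 15 = (1/(8124 + 7768) - 11090) - 15 = (1/15892 - 11090) - 15 = -176242279/15892 - 15 = -176480659/15892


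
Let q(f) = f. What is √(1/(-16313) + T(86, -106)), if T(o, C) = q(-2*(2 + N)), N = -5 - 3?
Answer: 7*√65170435/16313 ≈ 3.4641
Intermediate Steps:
N = -8
T(o, C) = 12 (T(o, C) = -2*(2 - 8) = -2*(-6) = 12)
√(1/(-16313) + T(86, -106)) = √(1/(-16313) + 12) = √(-1/16313 + 12) = √(195755/16313) = 7*√65170435/16313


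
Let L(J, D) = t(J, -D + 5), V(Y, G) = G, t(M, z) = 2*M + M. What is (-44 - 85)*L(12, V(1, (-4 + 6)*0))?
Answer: -4644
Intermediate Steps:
t(M, z) = 3*M
L(J, D) = 3*J
(-44 - 85)*L(12, V(1, (-4 + 6)*0)) = (-44 - 85)*(3*12) = -129*36 = -4644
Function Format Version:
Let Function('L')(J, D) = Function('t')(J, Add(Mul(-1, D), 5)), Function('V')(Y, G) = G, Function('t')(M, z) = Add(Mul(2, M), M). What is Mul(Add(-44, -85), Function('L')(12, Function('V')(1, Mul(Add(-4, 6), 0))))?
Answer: -4644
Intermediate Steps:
Function('t')(M, z) = Mul(3, M)
Function('L')(J, D) = Mul(3, J)
Mul(Add(-44, -85), Function('L')(12, Function('V')(1, Mul(Add(-4, 6), 0)))) = Mul(Add(-44, -85), Mul(3, 12)) = Mul(-129, 36) = -4644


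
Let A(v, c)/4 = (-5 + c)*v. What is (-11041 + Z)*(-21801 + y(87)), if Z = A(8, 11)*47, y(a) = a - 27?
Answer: 43851597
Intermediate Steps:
A(v, c) = 4*v*(-5 + c) (A(v, c) = 4*((-5 + c)*v) = 4*(v*(-5 + c)) = 4*v*(-5 + c))
y(a) = -27 + a
Z = 9024 (Z = (4*8*(-5 + 11))*47 = (4*8*6)*47 = 192*47 = 9024)
(-11041 + Z)*(-21801 + y(87)) = (-11041 + 9024)*(-21801 + (-27 + 87)) = -2017*(-21801 + 60) = -2017*(-21741) = 43851597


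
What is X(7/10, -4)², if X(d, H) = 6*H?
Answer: 576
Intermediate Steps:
X(7/10, -4)² = (6*(-4))² = (-24)² = 576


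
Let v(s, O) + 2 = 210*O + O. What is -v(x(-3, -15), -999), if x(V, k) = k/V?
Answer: 210791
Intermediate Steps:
v(s, O) = -2 + 211*O (v(s, O) = -2 + (210*O + O) = -2 + 211*O)
-v(x(-3, -15), -999) = -(-2 + 211*(-999)) = -(-2 - 210789) = -1*(-210791) = 210791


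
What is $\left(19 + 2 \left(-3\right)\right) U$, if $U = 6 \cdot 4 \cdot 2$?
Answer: $624$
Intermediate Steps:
$U = 48$ ($U = 24 \cdot 2 = 48$)
$\left(19 + 2 \left(-3\right)\right) U = \left(19 + 2 \left(-3\right)\right) 48 = \left(19 - 6\right) 48 = 13 \cdot 48 = 624$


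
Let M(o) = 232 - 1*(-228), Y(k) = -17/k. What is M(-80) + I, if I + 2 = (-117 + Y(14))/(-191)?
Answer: 1226347/2674 ≈ 458.62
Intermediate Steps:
M(o) = 460 (M(o) = 232 + 228 = 460)
I = -3693/2674 (I = -2 + (-117 - 17/14)/(-191) = -2 - (-117 - 17*1/14)/191 = -2 - (-117 - 17/14)/191 = -2 - 1/191*(-1655/14) = -2 + 1655/2674 = -3693/2674 ≈ -1.3811)
M(-80) + I = 460 - 3693/2674 = 1226347/2674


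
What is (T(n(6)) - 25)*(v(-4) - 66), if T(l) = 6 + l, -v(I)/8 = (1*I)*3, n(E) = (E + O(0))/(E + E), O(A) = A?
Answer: -555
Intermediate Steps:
n(E) = ½ (n(E) = (E + 0)/(E + E) = E/((2*E)) = E*(1/(2*E)) = ½)
v(I) = -24*I (v(I) = -8*1*I*3 = -8*I*3 = -24*I)
(T(n(6)) - 25)*(v(-4) - 66) = ((6 + ½) - 25)*(-24*(-4) - 66) = (13/2 - 25)*(96 - 66) = -37/2*30 = -555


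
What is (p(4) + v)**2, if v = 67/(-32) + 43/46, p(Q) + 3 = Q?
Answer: 13689/541696 ≈ 0.025271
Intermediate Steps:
p(Q) = -3 + Q
v = -853/736 (v = 67*(-1/32) + 43*(1/46) = -67/32 + 43/46 = -853/736 ≈ -1.1590)
(p(4) + v)**2 = ((-3 + 4) - 853/736)**2 = (1 - 853/736)**2 = (-117/736)**2 = 13689/541696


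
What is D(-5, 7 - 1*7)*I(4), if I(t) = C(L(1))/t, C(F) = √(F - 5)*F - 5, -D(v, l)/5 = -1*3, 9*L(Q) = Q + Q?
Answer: -75/4 + 5*I*√43/18 ≈ -18.75 + 1.8215*I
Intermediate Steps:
L(Q) = 2*Q/9 (L(Q) = (Q + Q)/9 = (2*Q)/9 = 2*Q/9)
D(v, l) = 15 (D(v, l) = -(-5)*3 = -5*(-3) = 15)
C(F) = -5 + F*√(-5 + F) (C(F) = √(-5 + F)*F - 5 = F*√(-5 + F) - 5 = -5 + F*√(-5 + F))
I(t) = (-5 + 2*I*√43/27)/t (I(t) = (-5 + ((2/9)*1)*√(-5 + (2/9)*1))/t = (-5 + 2*√(-5 + 2/9)/9)/t = (-5 + 2*√(-43/9)/9)/t = (-5 + 2*(I*√43/3)/9)/t = (-5 + 2*I*√43/27)/t)
D(-5, 7 - 1*7)*I(4) = 15*((1/27)*(-135 + 2*I*√43)/4) = 15*((1/27)*(¼)*(-135 + 2*I*√43)) = 15*(-5/4 + I*√43/54) = -75/4 + 5*I*√43/18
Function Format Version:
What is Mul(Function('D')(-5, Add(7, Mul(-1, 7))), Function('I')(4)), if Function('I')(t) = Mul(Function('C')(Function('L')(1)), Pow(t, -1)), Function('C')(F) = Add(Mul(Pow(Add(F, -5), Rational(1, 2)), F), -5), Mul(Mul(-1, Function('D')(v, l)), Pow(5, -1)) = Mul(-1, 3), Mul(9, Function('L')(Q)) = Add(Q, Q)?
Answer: Add(Rational(-75, 4), Mul(Rational(5, 18), I, Pow(43, Rational(1, 2)))) ≈ Add(-18.750, Mul(1.8215, I))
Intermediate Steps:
Function('L')(Q) = Mul(Rational(2, 9), Q) (Function('L')(Q) = Mul(Rational(1, 9), Add(Q, Q)) = Mul(Rational(1, 9), Mul(2, Q)) = Mul(Rational(2, 9), Q))
Function('D')(v, l) = 15 (Function('D')(v, l) = Mul(-5, Mul(-1, 3)) = Mul(-5, -3) = 15)
Function('C')(F) = Add(-5, Mul(F, Pow(Add(-5, F), Rational(1, 2)))) (Function('C')(F) = Add(Mul(Pow(Add(-5, F), Rational(1, 2)), F), -5) = Add(Mul(F, Pow(Add(-5, F), Rational(1, 2))), -5) = Add(-5, Mul(F, Pow(Add(-5, F), Rational(1, 2)))))
Function('I')(t) = Mul(Pow(t, -1), Add(-5, Mul(Rational(2, 27), I, Pow(43, Rational(1, 2))))) (Function('I')(t) = Mul(Add(-5, Mul(Mul(Rational(2, 9), 1), Pow(Add(-5, Mul(Rational(2, 9), 1)), Rational(1, 2)))), Pow(t, -1)) = Mul(Add(-5, Mul(Rational(2, 9), Pow(Add(-5, Rational(2, 9)), Rational(1, 2)))), Pow(t, -1)) = Mul(Add(-5, Mul(Rational(2, 9), Pow(Rational(-43, 9), Rational(1, 2)))), Pow(t, -1)) = Mul(Add(-5, Mul(Rational(2, 9), Mul(Rational(1, 3), I, Pow(43, Rational(1, 2))))), Pow(t, -1)) = Mul(Add(-5, Mul(Rational(2, 27), I, Pow(43, Rational(1, 2)))), Pow(t, -1)) = Mul(Pow(t, -1), Add(-5, Mul(Rational(2, 27), I, Pow(43, Rational(1, 2))))))
Mul(Function('D')(-5, Add(7, Mul(-1, 7))), Function('I')(4)) = Mul(15, Mul(Rational(1, 27), Pow(4, -1), Add(-135, Mul(2, I, Pow(43, Rational(1, 2)))))) = Mul(15, Mul(Rational(1, 27), Rational(1, 4), Add(-135, Mul(2, I, Pow(43, Rational(1, 2)))))) = Mul(15, Add(Rational(-5, 4), Mul(Rational(1, 54), I, Pow(43, Rational(1, 2))))) = Add(Rational(-75, 4), Mul(Rational(5, 18), I, Pow(43, Rational(1, 2))))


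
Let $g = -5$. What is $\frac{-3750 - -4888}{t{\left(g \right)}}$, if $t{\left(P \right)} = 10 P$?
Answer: $- \frac{569}{25} \approx -22.76$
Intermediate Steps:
$\frac{-3750 - -4888}{t{\left(g \right)}} = \frac{-3750 - -4888}{10 \left(-5\right)} = \frac{-3750 + 4888}{-50} = 1138 \left(- \frac{1}{50}\right) = - \frac{569}{25}$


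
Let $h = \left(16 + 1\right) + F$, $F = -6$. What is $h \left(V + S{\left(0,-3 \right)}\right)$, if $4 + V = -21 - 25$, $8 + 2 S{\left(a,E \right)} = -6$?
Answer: $-627$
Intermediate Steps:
$S{\left(a,E \right)} = -7$ ($S{\left(a,E \right)} = -4 + \frac{1}{2} \left(-6\right) = -4 - 3 = -7$)
$V = -50$ ($V = -4 - 46 = -50$)
$h = 11$ ($h = \left(16 + 1\right) - 6 = 17 - 6 = 11$)
$h \left(V + S{\left(0,-3 \right)}\right) = 11 \left(-50 - 7\right) = 11 \left(-57\right) = -627$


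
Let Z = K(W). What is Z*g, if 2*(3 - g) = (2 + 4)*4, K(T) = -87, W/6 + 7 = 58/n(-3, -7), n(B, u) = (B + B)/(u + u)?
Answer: 783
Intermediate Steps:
n(B, u) = B/u (n(B, u) = (2*B)/((2*u)) = (2*B)*(1/(2*u)) = B/u)
W = 770 (W = -42 + 6*(58/((-3/(-7)))) = -42 + 6*(58/((-3*(-⅐)))) = -42 + 6*(58/(3/7)) = -42 + 6*(58*(7/3)) = -42 + 6*(406/3) = -42 + 812 = 770)
Z = -87
g = -9 (g = 3 - (2 + 4)*4/2 = 3 - 3*4 = 3 - ½*24 = 3 - 12 = -9)
Z*g = -87*(-9) = 783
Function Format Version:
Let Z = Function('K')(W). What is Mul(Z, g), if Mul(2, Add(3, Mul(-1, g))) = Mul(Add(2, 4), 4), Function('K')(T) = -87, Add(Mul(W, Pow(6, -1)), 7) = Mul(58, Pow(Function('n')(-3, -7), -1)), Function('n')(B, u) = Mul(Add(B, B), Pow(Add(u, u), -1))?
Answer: 783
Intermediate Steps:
Function('n')(B, u) = Mul(B, Pow(u, -1)) (Function('n')(B, u) = Mul(Mul(2, B), Pow(Mul(2, u), -1)) = Mul(Mul(2, B), Mul(Rational(1, 2), Pow(u, -1))) = Mul(B, Pow(u, -1)))
W = 770 (W = Add(-42, Mul(6, Mul(58, Pow(Mul(-3, Pow(-7, -1)), -1)))) = Add(-42, Mul(6, Mul(58, Pow(Mul(-3, Rational(-1, 7)), -1)))) = Add(-42, Mul(6, Mul(58, Pow(Rational(3, 7), -1)))) = Add(-42, Mul(6, Mul(58, Rational(7, 3)))) = Add(-42, Mul(6, Rational(406, 3))) = Add(-42, 812) = 770)
Z = -87
g = -9 (g = Add(3, Mul(Rational(-1, 2), Mul(Add(2, 4), 4))) = Add(3, Mul(Rational(-1, 2), Mul(6, 4))) = Add(3, Mul(Rational(-1, 2), 24)) = Add(3, -12) = -9)
Mul(Z, g) = Mul(-87, -9) = 783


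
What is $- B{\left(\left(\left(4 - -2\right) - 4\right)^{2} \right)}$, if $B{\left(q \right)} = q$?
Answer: $-4$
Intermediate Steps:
$- B{\left(\left(\left(4 - -2\right) - 4\right)^{2} \right)} = - \left(\left(4 - -2\right) - 4\right)^{2} = - \left(\left(4 + 2\right) - 4\right)^{2} = - \left(6 - 4\right)^{2} = - 2^{2} = \left(-1\right) 4 = -4$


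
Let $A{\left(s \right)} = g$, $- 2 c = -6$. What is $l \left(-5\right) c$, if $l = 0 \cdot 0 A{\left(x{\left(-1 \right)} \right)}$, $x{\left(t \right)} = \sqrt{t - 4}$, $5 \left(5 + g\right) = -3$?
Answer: $0$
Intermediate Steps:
$g = - \frac{28}{5}$ ($g = -5 + \frac{1}{5} \left(-3\right) = -5 - \frac{3}{5} = - \frac{28}{5} \approx -5.6$)
$x{\left(t \right)} = \sqrt{-4 + t}$
$c = 3$ ($c = \left(- \frac{1}{2}\right) \left(-6\right) = 3$)
$A{\left(s \right)} = - \frac{28}{5}$
$l = 0$ ($l = 0 \cdot 0 \left(- \frac{28}{5}\right) = 0 \left(- \frac{28}{5}\right) = 0$)
$l \left(-5\right) c = 0 \left(-5\right) 3 = 0 \cdot 3 = 0$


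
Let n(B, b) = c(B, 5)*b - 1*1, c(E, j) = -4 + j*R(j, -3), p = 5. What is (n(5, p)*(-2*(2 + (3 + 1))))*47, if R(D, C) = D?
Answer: -58656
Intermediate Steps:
c(E, j) = -4 + j² (c(E, j) = -4 + j*j = -4 + j²)
n(B, b) = -1 + 21*b (n(B, b) = (-4 + 5²)*b - 1*1 = (-4 + 25)*b - 1 = 21*b - 1 = -1 + 21*b)
(n(5, p)*(-2*(2 + (3 + 1))))*47 = ((-1 + 21*5)*(-2*(2 + (3 + 1))))*47 = ((-1 + 105)*(-2*(2 + 4)))*47 = (104*(-2*6))*47 = (104*(-12))*47 = -1248*47 = -58656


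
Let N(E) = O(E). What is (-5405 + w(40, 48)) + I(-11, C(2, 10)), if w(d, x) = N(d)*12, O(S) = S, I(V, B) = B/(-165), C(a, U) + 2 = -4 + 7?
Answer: -812626/165 ≈ -4925.0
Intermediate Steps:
C(a, U) = 1 (C(a, U) = -2 + (-4 + 7) = -2 + 3 = 1)
I(V, B) = -B/165 (I(V, B) = B*(-1/165) = -B/165)
N(E) = E
w(d, x) = 12*d (w(d, x) = d*12 = 12*d)
(-5405 + w(40, 48)) + I(-11, C(2, 10)) = (-5405 + 12*40) - 1/165*1 = (-5405 + 480) - 1/165 = -4925 - 1/165 = -812626/165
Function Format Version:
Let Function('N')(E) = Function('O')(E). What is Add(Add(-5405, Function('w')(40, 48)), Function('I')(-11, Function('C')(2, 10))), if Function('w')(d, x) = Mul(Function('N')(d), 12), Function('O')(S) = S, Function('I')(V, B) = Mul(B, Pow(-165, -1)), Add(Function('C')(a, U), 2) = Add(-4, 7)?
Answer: Rational(-812626, 165) ≈ -4925.0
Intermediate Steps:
Function('C')(a, U) = 1 (Function('C')(a, U) = Add(-2, Add(-4, 7)) = Add(-2, 3) = 1)
Function('I')(V, B) = Mul(Rational(-1, 165), B) (Function('I')(V, B) = Mul(B, Rational(-1, 165)) = Mul(Rational(-1, 165), B))
Function('N')(E) = E
Function('w')(d, x) = Mul(12, d) (Function('w')(d, x) = Mul(d, 12) = Mul(12, d))
Add(Add(-5405, Function('w')(40, 48)), Function('I')(-11, Function('C')(2, 10))) = Add(Add(-5405, Mul(12, 40)), Mul(Rational(-1, 165), 1)) = Add(Add(-5405, 480), Rational(-1, 165)) = Add(-4925, Rational(-1, 165)) = Rational(-812626, 165)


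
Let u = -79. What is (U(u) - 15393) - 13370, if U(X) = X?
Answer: -28842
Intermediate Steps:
(U(u) - 15393) - 13370 = (-79 - 15393) - 13370 = -15472 - 13370 = -28842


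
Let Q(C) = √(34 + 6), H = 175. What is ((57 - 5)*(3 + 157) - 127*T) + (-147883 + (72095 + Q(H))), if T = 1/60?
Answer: -4048207/60 + 2*√10 ≈ -67464.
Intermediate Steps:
Q(C) = 2*√10 (Q(C) = √40 = 2*√10)
T = 1/60 ≈ 0.016667
((57 - 5)*(3 + 157) - 127*T) + (-147883 + (72095 + Q(H))) = ((57 - 5)*(3 + 157) - 127*1/60) + (-147883 + (72095 + 2*√10)) = (52*160 - 127/60) + (-75788 + 2*√10) = (8320 - 127/60) + (-75788 + 2*√10) = 499073/60 + (-75788 + 2*√10) = -4048207/60 + 2*√10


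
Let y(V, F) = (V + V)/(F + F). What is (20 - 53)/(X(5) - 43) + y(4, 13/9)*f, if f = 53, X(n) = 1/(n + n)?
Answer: 1918/13 ≈ 147.54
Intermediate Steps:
X(n) = 1/(2*n)
y(V, F) = V/F (y(V, F) = (2*V)/((2*F)) = (2*V)*(1/(2*F)) = V/F)
(20 - 53)/(X(5) - 43) + y(4, 13/9)*f = (20 - 53)/((½)/5 - 43) + (4/((13/9)))*53 = -33/((½)*(⅕) - 43) + (4/((13*(⅑))))*53 = -33/(⅒ - 43) + (4/(13/9))*53 = -33/(-429/10) + (4*(9/13))*53 = -33*(-10/429) + (36/13)*53 = 10/13 + 1908/13 = 1918/13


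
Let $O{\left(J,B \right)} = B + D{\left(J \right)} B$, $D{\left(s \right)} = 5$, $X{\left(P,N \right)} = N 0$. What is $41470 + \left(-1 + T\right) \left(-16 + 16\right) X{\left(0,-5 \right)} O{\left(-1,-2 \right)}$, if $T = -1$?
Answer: $41470$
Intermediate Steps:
$X{\left(P,N \right)} = 0$
$O{\left(J,B \right)} = 6 B$ ($O{\left(J,B \right)} = B + 5 B = 6 B$)
$41470 + \left(-1 + T\right) \left(-16 + 16\right) X{\left(0,-5 \right)} O{\left(-1,-2 \right)} = 41470 + \left(-1 - 1\right) \left(-16 + 16\right) 0 \cdot 6 \left(-2\right) = 41470 + \left(-2\right) 0 \cdot 0 \left(-12\right) = 41470 + 0 \cdot 0 \left(-12\right) = 41470 + 0 \left(-12\right) = 41470 + 0 = 41470$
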